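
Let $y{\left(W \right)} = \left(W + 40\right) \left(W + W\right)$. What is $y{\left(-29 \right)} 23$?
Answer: $-14674$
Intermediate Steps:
$y{\left(W \right)} = 2 W \left(40 + W\right)$ ($y{\left(W \right)} = \left(40 + W\right) 2 W = 2 W \left(40 + W\right)$)
$y{\left(-29 \right)} 23 = 2 \left(-29\right) \left(40 - 29\right) 23 = 2 \left(-29\right) 11 \cdot 23 = \left(-638\right) 23 = -14674$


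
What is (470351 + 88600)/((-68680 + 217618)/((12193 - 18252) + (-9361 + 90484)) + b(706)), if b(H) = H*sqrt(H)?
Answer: -1562251560417108/495698396004083623 + 555881030352171744*sqrt(706)/495698396004083623 ≈ 29.793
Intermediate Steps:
b(H) = H**(3/2)
(470351 + 88600)/((-68680 + 217618)/((12193 - 18252) + (-9361 + 90484)) + b(706)) = (470351 + 88600)/((-68680 + 217618)/((12193 - 18252) + (-9361 + 90484)) + 706**(3/2)) = 558951/(148938/(-6059 + 81123) + 706*sqrt(706)) = 558951/(148938/75064 + 706*sqrt(706)) = 558951/(148938*(1/75064) + 706*sqrt(706)) = 558951/(74469/37532 + 706*sqrt(706))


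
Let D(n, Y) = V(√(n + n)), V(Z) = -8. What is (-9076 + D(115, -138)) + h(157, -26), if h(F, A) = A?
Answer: -9110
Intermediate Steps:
D(n, Y) = -8
(-9076 + D(115, -138)) + h(157, -26) = (-9076 - 8) - 26 = -9084 - 26 = -9110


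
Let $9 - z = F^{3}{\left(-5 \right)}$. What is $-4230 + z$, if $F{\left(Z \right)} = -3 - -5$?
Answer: $-4229$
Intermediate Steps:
$F{\left(Z \right)} = 2$ ($F{\left(Z \right)} = -3 + 5 = 2$)
$z = 1$ ($z = 9 - 2^{3} = 9 - 8 = 1$)
$-4230 + z = -4230 + 1 = -4229$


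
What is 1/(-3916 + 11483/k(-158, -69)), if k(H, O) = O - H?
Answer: -89/337041 ≈ -0.00026406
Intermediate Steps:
1/(-3916 + 11483/k(-158, -69)) = 1/(-3916 + 11483/(-69 - 1*(-158))) = 1/(-3916 + 11483/(-69 + 158)) = 1/(-3916 + 11483/89) = 1/(-337041/89) = -89/337041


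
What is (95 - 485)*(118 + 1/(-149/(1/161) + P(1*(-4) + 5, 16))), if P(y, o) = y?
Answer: -183987895/3998 ≈ -46020.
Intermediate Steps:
(95 - 485)*(118 + 1/(-149/(1/161) + P(1*(-4) + 5, 16))) = (95 - 485)*(118 + 1/(-149/(1/161) + (1*(-4) + 5))) = -390*(118 + 1/(-149/1/161 + (-4 + 5))) = -390*(118 + 1/(-149*161 + 1)) = -390*(118 + 1/(-23989 + 1)) = -390*(118 + 1/(-23988)) = -390*(118 - 1/23988) = -390*2830583/23988 = -183987895/3998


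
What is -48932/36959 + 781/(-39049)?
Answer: -149200819/111016307 ≈ -1.3440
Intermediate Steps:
-48932/36959 + 781/(-39049) = -48932*1/36959 + 781*(-1/39049) = -3764/2843 - 781/39049 = -149200819/111016307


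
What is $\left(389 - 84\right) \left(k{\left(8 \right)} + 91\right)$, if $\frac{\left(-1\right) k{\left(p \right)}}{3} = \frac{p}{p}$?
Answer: $26840$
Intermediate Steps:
$k{\left(p \right)} = -3$ ($k{\left(p \right)} = - 3 \frac{p}{p} = \left(-3\right) 1 = -3$)
$\left(389 - 84\right) \left(k{\left(8 \right)} + 91\right) = \left(389 - 84\right) \left(-3 + 91\right) = 305 \cdot 88 = 26840$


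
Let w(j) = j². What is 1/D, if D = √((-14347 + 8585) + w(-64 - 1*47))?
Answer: √6559/6559 ≈ 0.012348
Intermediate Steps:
D = √6559 (D = √((-14347 + 8585) + (-64 - 1*47)²) = √(-5762 + (-64 - 47)²) = √(-5762 + (-111)²) = √(-5762 + 12321) = √6559 ≈ 80.988)
1/D = 1/(√6559) = √6559/6559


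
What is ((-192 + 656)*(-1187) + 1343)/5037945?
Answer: -109885/1007589 ≈ -0.10906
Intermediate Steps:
((-192 + 656)*(-1187) + 1343)/5037945 = (464*(-1187) + 1343)*(1/5037945) = (-550768 + 1343)*(1/5037945) = -549425*1/5037945 = -109885/1007589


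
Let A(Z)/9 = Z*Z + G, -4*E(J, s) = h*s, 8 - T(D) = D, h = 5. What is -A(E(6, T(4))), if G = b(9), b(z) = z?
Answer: -306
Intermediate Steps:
T(D) = 8 - D
G = 9
E(J, s) = -5*s/4
A(Z) = 81 + 9*Z**2 (A(Z) = 9*(Z*Z + 9) = 9*(Z**2 + 9) = 9*(9 + Z**2) = 81 + 9*Z**2)
-A(E(6, T(4))) = -(81 + 9*(-5*(8 - 1*4)/4)**2) = -(81 + 9*(-5*(8 - 4)/4)**2) = -(81 + 9*(-5/4*4)**2) = -(81 + 9*(-5)**2) = -(81 + 9*25) = -(81 + 225) = -1*306 = -306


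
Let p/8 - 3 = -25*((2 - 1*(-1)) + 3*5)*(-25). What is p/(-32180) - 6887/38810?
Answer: -37154551/12489058 ≈ -2.9750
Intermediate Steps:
p = 90024 (p = 24 + 8*(-25*((2 - 1*(-1)) + 3*5)*(-25)) = 24 + 8*(-25*((2 + 1) + 15)*(-25)) = 24 + 8*(-25*(3 + 15)*(-25)) = 24 + 8*(-25*18*(-25)) = 24 + 8*(-450*(-25)) = 24 + 8*11250 = 24 + 90000 = 90024)
p/(-32180) - 6887/38810 = 90024/(-32180) - 6887/38810 = 90024*(-1/32180) - 6887*1/38810 = -22506/8045 - 6887/38810 = -37154551/12489058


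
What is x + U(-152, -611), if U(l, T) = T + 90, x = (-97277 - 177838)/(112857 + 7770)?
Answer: -21040594/40209 ≈ -523.28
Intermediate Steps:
x = -91705/40209 (x = -275115/120627 = -275115*1/120627 = -91705/40209 ≈ -2.2807)
U(l, T) = 90 + T
x + U(-152, -611) = -91705/40209 + (90 - 611) = -91705/40209 - 521 = -21040594/40209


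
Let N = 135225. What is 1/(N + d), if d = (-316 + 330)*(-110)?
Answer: 1/133685 ≈ 7.4803e-6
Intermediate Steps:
d = -1540 (d = 14*(-110) = -1540)
1/(N + d) = 1/(135225 - 1540) = 1/133685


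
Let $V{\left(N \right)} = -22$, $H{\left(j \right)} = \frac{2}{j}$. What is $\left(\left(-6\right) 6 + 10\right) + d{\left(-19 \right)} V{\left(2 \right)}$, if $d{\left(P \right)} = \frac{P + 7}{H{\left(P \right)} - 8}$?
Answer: $- \frac{410}{7} \approx -58.571$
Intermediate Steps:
$d{\left(P \right)} = \frac{7 + P}{-8 + \frac{2}{P}}$ ($d{\left(P \right)} = \frac{P + 7}{\frac{2}{P} - 8} = \frac{7 + P}{-8 + \frac{2}{P}}$)
$\left(\left(-6\right) 6 + 10\right) + d{\left(-19 \right)} V{\left(2 \right)} = \left(\left(-6\right) 6 + 10\right) + \left(-1\right) \left(-19\right) \frac{1}{-2 + 8 \left(-19\right)} \left(7 - 19\right) \left(-22\right) = \left(-36 + 10\right) + \left(-1\right) \left(-19\right) \frac{1}{-2 - 152} \left(-12\right) \left(-22\right) = -26 + \left(-1\right) \left(-19\right) \frac{1}{-154} \left(-12\right) \left(-22\right) = -26 + \left(-1\right) \left(-19\right) \left(- \frac{1}{154}\right) \left(-12\right) \left(-22\right) = -26 + \frac{114}{77} \left(-22\right) = -26 - \frac{228}{7} = - \frac{410}{7}$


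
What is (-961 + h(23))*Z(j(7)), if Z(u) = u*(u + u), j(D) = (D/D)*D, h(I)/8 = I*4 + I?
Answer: -4018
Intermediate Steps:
h(I) = 40*I (h(I) = 8*(I*4 + I) = 8*(4*I + I) = 8*(5*I) = 40*I)
j(D) = D (j(D) = 1*D = D)
Z(u) = 2*u**2 (Z(u) = u*(2*u) = 2*u**2)
(-961 + h(23))*Z(j(7)) = (-961 + 40*23)*(2*7**2) = (-961 + 920)*(2*49) = -41*98 = -4018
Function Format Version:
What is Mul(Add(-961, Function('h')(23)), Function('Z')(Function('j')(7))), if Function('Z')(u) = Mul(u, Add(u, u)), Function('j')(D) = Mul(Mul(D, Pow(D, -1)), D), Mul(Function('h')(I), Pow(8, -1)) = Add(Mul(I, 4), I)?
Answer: -4018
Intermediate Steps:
Function('h')(I) = Mul(40, I) (Function('h')(I) = Mul(8, Add(Mul(I, 4), I)) = Mul(8, Add(Mul(4, I), I)) = Mul(8, Mul(5, I)) = Mul(40, I))
Function('j')(D) = D (Function('j')(D) = Mul(1, D) = D)
Function('Z')(u) = Mul(2, Pow(u, 2)) (Function('Z')(u) = Mul(u, Mul(2, u)) = Mul(2, Pow(u, 2)))
Mul(Add(-961, Function('h')(23)), Function('Z')(Function('j')(7))) = Mul(Add(-961, Mul(40, 23)), Mul(2, Pow(7, 2))) = Mul(Add(-961, 920), Mul(2, 49)) = Mul(-41, 98) = -4018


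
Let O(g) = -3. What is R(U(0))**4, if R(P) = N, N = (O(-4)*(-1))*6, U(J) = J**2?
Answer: 104976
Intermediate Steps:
N = 18 (N = -3*(-1)*6 = 3*6 = 18)
R(P) = 18
R(U(0))**4 = 18**4 = 104976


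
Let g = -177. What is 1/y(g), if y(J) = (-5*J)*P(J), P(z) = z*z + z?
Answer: 1/27569520 ≈ 3.6272e-8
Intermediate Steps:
P(z) = z + z**2 (P(z) = z**2 + z = z + z**2)
y(J) = -5*J**2*(1 + J) (y(J) = (-5*J)*(J*(1 + J)) = -5*J**2*(1 + J))
1/y(g) = 1/(5*(-177)**2*(-1 - 1*(-177))) = 1/(5*31329*(-1 + 177)) = 1/(5*31329*176) = 1/27569520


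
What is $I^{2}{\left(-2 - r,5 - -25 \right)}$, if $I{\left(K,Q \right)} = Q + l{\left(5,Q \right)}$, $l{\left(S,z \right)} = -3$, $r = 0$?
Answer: $729$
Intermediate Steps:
$I{\left(K,Q \right)} = -3 + Q$ ($I{\left(K,Q \right)} = Q - 3 = -3 + Q$)
$I^{2}{\left(-2 - r,5 - -25 \right)} = \left(-3 + \left(5 - -25\right)\right)^{2} = \left(-3 + \left(5 + 25\right)\right)^{2} = \left(-3 + 30\right)^{2} = 27^{2} = 729$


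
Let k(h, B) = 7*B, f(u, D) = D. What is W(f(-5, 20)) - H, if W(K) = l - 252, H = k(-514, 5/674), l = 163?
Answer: -60021/674 ≈ -89.052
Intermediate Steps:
H = 35/674 (H = 7*(5/674) = 35/674 ≈ 0.051929)
W(K) = -89 (W(K) = 163 - 252 = -89)
W(f(-5, 20)) - H = -89 - 1*35/674 = -89 - 35/674 = -60021/674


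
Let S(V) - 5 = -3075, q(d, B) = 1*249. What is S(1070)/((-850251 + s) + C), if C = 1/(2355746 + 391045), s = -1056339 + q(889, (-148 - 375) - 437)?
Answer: 843264837/523632030173 ≈ 0.0016104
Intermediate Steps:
q(d, B) = 249
S(V) = -3070 (S(V) = 5 - 3075 = -3070)
s = -1056090 (s = -1056339 + 249 = -1056090)
C = 1/2746791 ≈ 3.6406e-7
S(1070)/((-850251 + s) + C) = -3070/((-850251 - 1056090) + 1/2746791) = -3070/(-1906341 + 1/2746791) = -3070/(-5236320301730/2746791) = -3070*(-2746791/5236320301730) = 843264837/523632030173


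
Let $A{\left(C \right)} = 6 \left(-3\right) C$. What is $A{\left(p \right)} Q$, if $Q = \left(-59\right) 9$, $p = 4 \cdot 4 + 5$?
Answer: $200718$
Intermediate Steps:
$p = 21$ ($p = 16 + 5 = 21$)
$Q = -531$
$A{\left(C \right)} = - 18 C$
$A{\left(p \right)} Q = \left(-18\right) 21 \left(-531\right) = \left(-378\right) \left(-531\right) = 200718$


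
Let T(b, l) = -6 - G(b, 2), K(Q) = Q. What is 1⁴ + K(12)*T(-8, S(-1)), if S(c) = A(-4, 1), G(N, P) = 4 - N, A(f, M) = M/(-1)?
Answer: -215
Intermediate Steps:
A(f, M) = -M (A(f, M) = M*(-1) = -M)
S(c) = -1 (S(c) = -1*1 = -1)
T(b, l) = -10 + b (T(b, l) = -6 - (4 - b) = -6 + (-4 + b) = -10 + b)
1⁴ + K(12)*T(-8, S(-1)) = 1⁴ + 12*(-10 - 8) = 1 + 12*(-18) = 1 - 216 = -215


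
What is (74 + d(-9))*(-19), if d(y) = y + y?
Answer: -1064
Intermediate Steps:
d(y) = 2*y
(74 + d(-9))*(-19) = (74 + 2*(-9))*(-19) = (74 - 18)*(-19) = 56*(-19) = -1064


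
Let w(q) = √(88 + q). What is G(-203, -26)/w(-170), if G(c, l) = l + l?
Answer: 26*I*√82/41 ≈ 5.7424*I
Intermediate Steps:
G(c, l) = 2*l
G(-203, -26)/w(-170) = (2*(-26))/(√(88 - 170)) = -52*(-I*√82/82) = -(-26)*I*√82/41 = 26*I*√82/41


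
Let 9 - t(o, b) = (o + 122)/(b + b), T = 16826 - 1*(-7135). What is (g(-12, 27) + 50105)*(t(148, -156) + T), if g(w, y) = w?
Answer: 62440173105/52 ≈ 1.2008e+9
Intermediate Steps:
T = 23961 (T = 16826 + 7135 = 23961)
t(o, b) = 9 - (122 + o)/(2*b) (t(o, b) = 9 - (o + 122)/(b + b) = 9 - (122 + o)/(2*b))
(g(-12, 27) + 50105)*(t(148, -156) + T) = (-12 + 50105)*((½)*(-122 - 1*148 + 18*(-156))/(-156) + 23961) = 50093*((½)*(-1/156)*(-122 - 148 - 2808) + 23961) = 50093*((½)*(-1/156)*(-3078) + 23961) = 50093*(513/52 + 23961) = 50093*(1246485/52) = 62440173105/52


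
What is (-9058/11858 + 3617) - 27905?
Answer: -20572583/847 ≈ -24289.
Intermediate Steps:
(-9058/11858 + 3617) - 27905 = (-9058*1/11858 + 3617) - 27905 = (-647/847 + 3617) - 27905 = 3062952/847 - 27905 = -20572583/847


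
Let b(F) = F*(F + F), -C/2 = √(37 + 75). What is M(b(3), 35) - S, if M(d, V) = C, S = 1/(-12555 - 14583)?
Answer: 1/27138 - 8*√7 ≈ -21.166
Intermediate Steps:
C = -8*√7 (C = -2*√(37 + 75) = -8*√7 ≈ -21.166)
b(F) = 2*F² (b(F) = F*(2*F) = 2*F²)
S = -1/27138 (S = 1/(-27138) = -1/27138 ≈ -3.6849e-5)
M(d, V) = -8*√7
M(b(3), 35) - S = -8*√7 - 1*(-1/27138) = -8*√7 + 1/27138 = 1/27138 - 8*√7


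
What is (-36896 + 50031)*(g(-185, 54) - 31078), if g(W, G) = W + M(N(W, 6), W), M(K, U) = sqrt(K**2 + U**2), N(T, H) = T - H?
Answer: -410639505 + 13135*sqrt(70706) ≈ -4.0715e+8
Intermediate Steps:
g(W, G) = W + sqrt(W**2 + (-6 + W)**2) (g(W, G) = W + sqrt((W - 1*6)**2 + W**2) = W + sqrt((W - 6)**2 + W**2) = W + sqrt((-6 + W)**2 + W**2) = W + sqrt(W**2 + (-6 + W)**2))
(-36896 + 50031)*(g(-185, 54) - 31078) = (-36896 + 50031)*((-185 + sqrt((-185)**2 + (-6 - 185)**2)) - 31078) = 13135*((-185 + sqrt(34225 + (-191)**2)) - 31078) = 13135*((-185 + sqrt(34225 + 36481)) - 31078) = 13135*((-185 + sqrt(70706)) - 31078) = 13135*(-31263 + sqrt(70706)) = -410639505 + 13135*sqrt(70706)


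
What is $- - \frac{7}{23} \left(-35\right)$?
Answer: $- \frac{245}{23} \approx -10.652$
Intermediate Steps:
$- - \frac{7}{23} \left(-35\right) = - \left(-7\right) \frac{1}{23} \left(-35\right) = - \frac{\left(-7\right) \left(-35\right)}{23} = \left(-1\right) \frac{245}{23} = - \frac{245}{23}$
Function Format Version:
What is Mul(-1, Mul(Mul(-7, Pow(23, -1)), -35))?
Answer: Rational(-245, 23) ≈ -10.652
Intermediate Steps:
Mul(-1, Mul(Mul(-7, Pow(23, -1)), -35)) = Mul(-1, Mul(Mul(-7, Rational(1, 23)), -35)) = Mul(-1, Mul(Rational(-7, 23), -35)) = Mul(-1, Rational(245, 23)) = Rational(-245, 23)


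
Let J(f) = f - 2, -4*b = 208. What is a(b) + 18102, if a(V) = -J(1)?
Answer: 18103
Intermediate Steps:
b = -52 (b = -¼*208 = -52)
J(f) = -2 + f
a(V) = 1 (a(V) = -(-2 + 1) = -1*(-1) = 1)
a(b) + 18102 = 1 + 18102 = 18103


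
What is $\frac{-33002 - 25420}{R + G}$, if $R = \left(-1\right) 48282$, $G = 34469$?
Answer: $\frac{58422}{13813} \approx 4.2295$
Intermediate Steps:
$R = -48282$
$\frac{-33002 - 25420}{R + G} = \frac{-33002 - 25420}{-48282 + 34469} = - \frac{58422}{-13813} = \left(-58422\right) \left(- \frac{1}{13813}\right) = \frac{58422}{13813}$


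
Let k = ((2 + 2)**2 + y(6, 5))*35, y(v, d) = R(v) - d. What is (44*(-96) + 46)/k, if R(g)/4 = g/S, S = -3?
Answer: -4178/105 ≈ -39.790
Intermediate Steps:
R(g) = -4*g/3 (R(g) = 4*(g/(-3)) = 4*(g*(-1/3)) = 4*(-g/3) = -4*g/3)
y(v, d) = -d - 4*v/3 (y(v, d) = -4*v/3 - d = -d - 4*v/3)
k = 105 (k = ((2 + 2)**2 + (-1*5 - 4/3*6))*35 = (4**2 + (-5 - 8))*35 = (16 - 13)*35 = 3*35 = 105)
(44*(-96) + 46)/k = (44*(-96) + 46)/105 = (-4224 + 46)*(1/105) = -4178*1/105 = -4178/105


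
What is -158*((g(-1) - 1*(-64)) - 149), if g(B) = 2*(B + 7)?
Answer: 11534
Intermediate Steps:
g(B) = 14 + 2*B (g(B) = 2*(7 + B) = 14 + 2*B)
-158*((g(-1) - 1*(-64)) - 149) = -158*(((14 + 2*(-1)) - 1*(-64)) - 149) = -158*(((14 - 2) + 64) - 149) = -158*((12 + 64) - 149) = -158*(76 - 149) = -158*(-73) = 11534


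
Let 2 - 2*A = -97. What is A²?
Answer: 9801/4 ≈ 2450.3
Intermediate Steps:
A = 99/2 (A = 1 - ½*(-97) = 1 + 97/2 = 99/2 ≈ 49.500)
A² = (99/2)² = 9801/4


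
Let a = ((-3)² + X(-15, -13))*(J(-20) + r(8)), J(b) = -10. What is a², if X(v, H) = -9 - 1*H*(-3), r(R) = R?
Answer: 6084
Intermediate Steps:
X(v, H) = -9 + 3*H (X(v, H) = -9 - H*(-3) = -9 - (-3)*H = -9 + 3*H)
a = 78 (a = ((-3)² + (-9 + 3*(-13)))*(-10 + 8) = (9 + (-9 - 39))*(-2) = (9 - 48)*(-2) = -39*(-2) = 78)
a² = 78² = 6084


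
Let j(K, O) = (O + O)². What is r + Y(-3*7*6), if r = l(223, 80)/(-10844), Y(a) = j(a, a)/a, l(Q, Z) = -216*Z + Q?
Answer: -5448319/10844 ≈ -502.43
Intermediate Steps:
l(Q, Z) = Q - 216*Z
j(K, O) = 4*O² (j(K, O) = (2*O)² = 4*O²)
Y(a) = 4*a (Y(a) = (4*a²)/a = 4*a)
r = 17057/10844 (r = (223 - 216*80)/(-10844) = (223 - 17280)*(-1/10844) = -17057*(-1/10844) = 17057/10844 ≈ 1.5729)
r + Y(-3*7*6) = 17057/10844 + 4*(-3*7*6) = 17057/10844 + 4*(-21*6) = 17057/10844 + 4*(-126) = 17057/10844 - 504 = -5448319/10844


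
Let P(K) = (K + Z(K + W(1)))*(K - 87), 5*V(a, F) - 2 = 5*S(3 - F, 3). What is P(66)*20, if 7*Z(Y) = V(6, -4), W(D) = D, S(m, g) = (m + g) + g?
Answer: -28524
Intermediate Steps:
S(m, g) = m + 2*g (S(m, g) = (g + m) + g = m + 2*g)
V(a, F) = 47/5 - F (V(a, F) = 2/5 + (5*((3 - F) + 2*3))/5 = 2/5 + (5*((3 - F) + 6))/5 = 2/5 + (5*(9 - F))/5 = 2/5 + (45 - 5*F)/5 = 2/5 + (9 - F) = 47/5 - F)
Z(Y) = 67/35 (Z(Y) = (47/5 - 1*(-4))/7 = (47/5 + 4)/7 = (1/7)*(67/5) = 67/35)
P(K) = (-87 + K)*(67/35 + K) (P(K) = (K + 67/35)*(K - 87) = (67/35 + K)*(-87 + K) = (-87 + K)*(67/35 + K))
P(66)*20 = (-5829/35 + 66**2 - 2978/35*66)*20 = (-5829/35 + 4356 - 196548/35)*20 = -7131/5*20 = -28524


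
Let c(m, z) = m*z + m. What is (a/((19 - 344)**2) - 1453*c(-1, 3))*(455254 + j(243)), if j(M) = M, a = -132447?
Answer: 279565862861341/105625 ≈ 2.6468e+9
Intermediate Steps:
c(m, z) = m + m*z
(a/((19 - 344)**2) - 1453*c(-1, 3))*(455254 + j(243)) = (-132447/(19 - 344)**2 - (-1453)*(1 + 3))*(455254 + 243) = (-132447/((-325)**2) - (-1453)*4)*455497 = (-132447/105625 - 1453*(-4))*455497 = (-132447*1/105625 + 5812)*455497 = (-132447/105625 + 5812)*455497 = (613760053/105625)*455497 = 279565862861341/105625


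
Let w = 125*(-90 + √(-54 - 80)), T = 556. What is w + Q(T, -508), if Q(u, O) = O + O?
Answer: -12266 + 125*I*√134 ≈ -12266.0 + 1447.0*I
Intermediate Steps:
Q(u, O) = 2*O
w = -11250 + 125*I*√134 (w = 125*(-90 + √(-134)) = 125*(-90 + I*√134) = -11250 + 125*I*√134 ≈ -11250.0 + 1447.0*I)
w + Q(T, -508) = (-11250 + 125*I*√134) + 2*(-508) = (-11250 + 125*I*√134) - 1016 = -12266 + 125*I*√134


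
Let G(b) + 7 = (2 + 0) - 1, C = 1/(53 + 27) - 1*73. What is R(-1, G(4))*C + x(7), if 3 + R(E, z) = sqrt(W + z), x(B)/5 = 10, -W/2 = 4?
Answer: 21517/80 - 5839*I*sqrt(14)/80 ≈ 268.96 - 273.09*I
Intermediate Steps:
W = -8 (W = -2*4 = -8)
C = -5839/80 (C = 1/80 - 73 = -5839/80 ≈ -72.988)
x(B) = 50 (x(B) = 5*10 = 50)
G(b) = -6 (G(b) = -7 + ((2 + 0) - 1) = -7 + (2 - 1) = -7 + 1 = -6)
R(E, z) = -3 + sqrt(-8 + z)
R(-1, G(4))*C + x(7) = (-3 + sqrt(-8 - 6))*(-5839/80) + 50 = (-3 + sqrt(-14))*(-5839/80) + 50 = (-3 + I*sqrt(14))*(-5839/80) + 50 = (17517/80 - 5839*I*sqrt(14)/80) + 50 = 21517/80 - 5839*I*sqrt(14)/80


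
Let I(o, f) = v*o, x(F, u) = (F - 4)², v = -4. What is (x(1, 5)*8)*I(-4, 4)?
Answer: 1152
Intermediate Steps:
x(F, u) = (-4 + F)²
I(o, f) = -4*o
(x(1, 5)*8)*I(-4, 4) = ((-4 + 1)²*8)*(-4*(-4)) = ((-3)²*8)*16 = (9*8)*16 = 72*16 = 1152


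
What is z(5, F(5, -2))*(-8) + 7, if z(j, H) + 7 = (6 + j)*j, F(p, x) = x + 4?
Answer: -377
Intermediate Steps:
F(p, x) = 4 + x
z(j, H) = -7 + j*(6 + j) (z(j, H) = -7 + (6 + j)*j = -7 + j*(6 + j))
z(5, F(5, -2))*(-8) + 7 = (-7 + 5² + 6*5)*(-8) + 7 = (-7 + 25 + 30)*(-8) + 7 = 48*(-8) + 7 = -384 + 7 = -377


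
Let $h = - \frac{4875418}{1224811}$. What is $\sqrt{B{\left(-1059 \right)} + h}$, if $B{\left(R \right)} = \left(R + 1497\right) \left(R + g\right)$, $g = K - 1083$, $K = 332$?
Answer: $\frac{i \sqrt{1189304390505490378}}{1224811} \approx 890.38 i$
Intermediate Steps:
$g = -751$ ($g = 332 - 1083 = -751$)
$B{\left(R \right)} = \left(-751 + R\right) \left(1497 + R\right)$ ($B{\left(R \right)} = \left(R + 1497\right) \left(R - 751\right) = \left(1497 + R\right) \left(-751 + R\right) = \left(-751 + R\right) \left(1497 + R\right)$)
$h = - \frac{4875418}{1224811}$ ($h = \left(-4875418\right) \frac{1}{1224811} = - \frac{4875418}{1224811} \approx -3.9805$)
$\sqrt{B{\left(-1059 \right)} + h} = \sqrt{\left(-1124247 + \left(-1059\right)^{2} + 746 \left(-1059\right)\right) - \frac{4875418}{1224811}} = \sqrt{\left(-1124247 + 1121481 - 790014\right) - \frac{4875418}{1224811}} = \sqrt{-792780 - \frac{4875418}{1224811}} = \sqrt{- \frac{971010539998}{1224811}} = \frac{i \sqrt{1189304390505490378}}{1224811}$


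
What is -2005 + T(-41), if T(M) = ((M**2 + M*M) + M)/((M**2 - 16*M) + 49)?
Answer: -4780609/2386 ≈ -2003.6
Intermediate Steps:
T(M) = (M + 2*M**2)/(49 + M**2 - 16*M) (T(M) = ((M**2 + M**2) + M)/(49 + M**2 - 16*M) = (2*M**2 + M)/(49 + M**2 - 16*M) = (M + 2*M**2)/(49 + M**2 - 16*M))
-2005 + T(-41) = -2005 - 41*(1 + 2*(-41))/(49 + (-41)**2 - 16*(-41)) = -2005 - 41*(1 - 82)/(49 + 1681 + 656) = -2005 - 41*(-81)/2386 = -2005 - 41*1/2386*(-81) = -2005 + 3321/2386 = -4780609/2386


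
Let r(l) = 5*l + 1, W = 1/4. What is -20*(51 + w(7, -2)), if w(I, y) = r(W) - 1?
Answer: -1045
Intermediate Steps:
W = ¼ ≈ 0.25000
r(l) = 1 + 5*l
w(I, y) = 5/4 (w(I, y) = (1 + 5*(¼)) - 1 = (1 + 5/4) - 1 = 9/4 - 1 = 5/4)
-20*(51 + w(7, -2)) = -20*(51 + 5/4) = -20*209/4 = -1045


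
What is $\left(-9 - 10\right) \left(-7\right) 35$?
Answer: $4655$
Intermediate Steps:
$\left(-9 - 10\right) \left(-7\right) 35 = \left(-19\right) \left(-7\right) 35 = 133 \cdot 35 = 4655$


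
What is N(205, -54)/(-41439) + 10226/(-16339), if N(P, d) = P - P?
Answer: -10226/16339 ≈ -0.62586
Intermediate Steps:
N(P, d) = 0
N(205, -54)/(-41439) + 10226/(-16339) = 0/(-41439) + 10226/(-16339) = 0*(-1/41439) + 10226*(-1/16339) = 0 - 10226/16339 = -10226/16339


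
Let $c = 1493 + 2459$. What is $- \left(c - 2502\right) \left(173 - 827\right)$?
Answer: $948300$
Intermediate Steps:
$c = 3952$
$- \left(c - 2502\right) \left(173 - 827\right) = - \left(3952 - 2502\right) \left(173 - 827\right) = - 1450 \left(-654\right) = \left(-1\right) \left(-948300\right) = 948300$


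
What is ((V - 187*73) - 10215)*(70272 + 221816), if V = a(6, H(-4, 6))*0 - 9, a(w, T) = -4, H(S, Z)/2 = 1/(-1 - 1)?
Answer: -6973601000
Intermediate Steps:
H(S, Z) = -1 (H(S, Z) = 2/(-1 - 1) = 2/(-2) = 2*(-1/2) = -1)
V = -9 (V = -4*0 - 9 = 0 - 9 = -9)
((V - 187*73) - 10215)*(70272 + 221816) = ((-9 - 187*73) - 10215)*(70272 + 221816) = ((-9 - 13651) - 10215)*292088 = (-13660 - 10215)*292088 = -23875*292088 = -6973601000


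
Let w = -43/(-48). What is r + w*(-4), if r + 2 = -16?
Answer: -259/12 ≈ -21.583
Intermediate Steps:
r = -18 (r = -2 - 16 = -18)
w = 43/48 (w = -43*(-1/48) = 43/48 ≈ 0.89583)
r + w*(-4) = -18 + (43/48)*(-4) = -18 - 43/12 = -259/12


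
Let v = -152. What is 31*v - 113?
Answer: -4825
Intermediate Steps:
31*v - 113 = 31*(-152) - 113 = -4712 - 113 = -4825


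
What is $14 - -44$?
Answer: $58$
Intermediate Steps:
$14 - -44 = 14 + 44 = 58$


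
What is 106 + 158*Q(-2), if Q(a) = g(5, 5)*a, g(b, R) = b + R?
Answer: -3054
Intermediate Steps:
g(b, R) = R + b
Q(a) = 10*a (Q(a) = (5 + 5)*a = 10*a)
106 + 158*Q(-2) = 106 + 158*(10*(-2)) = 106 + 158*(-20) = 106 - 3160 = -3054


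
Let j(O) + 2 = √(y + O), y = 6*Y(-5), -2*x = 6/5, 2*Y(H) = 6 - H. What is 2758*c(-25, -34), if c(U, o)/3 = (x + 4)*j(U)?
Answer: -281316/5 + 281316*√2/5 ≈ 23305.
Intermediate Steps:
Y(H) = 3 - H/2 (Y(H) = (6 - H)/2 = 3 - H/2)
x = -⅗ (x = -3/5 = -½*6/5 = -⅗ ≈ -0.60000)
y = 33 (y = 6*(3 - ½*(-5)) = 6*(3 + 5/2) = 6*(11/2) = 33)
j(O) = -2 + √(33 + O)
c(U, o) = -102/5 + 51*√(33 + U)/5 (c(U, o) = 3*((-⅗ + 4)*(-2 + √(33 + U))) = 3*(17*(-2 + √(33 + U))/5) = 3*(-34/5 + 17*√(33 + U)/5) = -102/5 + 51*√(33 + U)/5)
2758*c(-25, -34) = 2758*(-102/5 + 51*√(33 - 25)/5) = 2758*(-102/5 + 51*√8/5) = 2758*(-102/5 + 51*(2*√2)/5) = 2758*(-102/5 + 102*√2/5) = -281316/5 + 281316*√2/5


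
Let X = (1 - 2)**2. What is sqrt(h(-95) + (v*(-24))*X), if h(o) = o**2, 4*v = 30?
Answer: sqrt(8845) ≈ 94.048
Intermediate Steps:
v = 15/2 (v = (1/4)*30 = 15/2 ≈ 7.5000)
X = 1 (X = (-1)**2 = 1)
sqrt(h(-95) + (v*(-24))*X) = sqrt((-95)**2 + ((15/2)*(-24))*1) = sqrt(9025 - 180*1) = sqrt(9025 - 180) = sqrt(8845)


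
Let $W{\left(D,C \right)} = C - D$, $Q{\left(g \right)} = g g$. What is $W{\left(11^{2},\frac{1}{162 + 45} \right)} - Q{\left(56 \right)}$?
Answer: $- \frac{674198}{207} \approx -3257.0$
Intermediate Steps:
$Q{\left(g \right)} = g^{2}$
$W{\left(11^{2},\frac{1}{162 + 45} \right)} - Q{\left(56 \right)} = \left(\frac{1}{162 + 45} - 11^{2}\right) - 56^{2} = \left(\frac{1}{207} - 121\right) - 3136 = - \frac{25046}{207} - 3136 = - \frac{674198}{207}$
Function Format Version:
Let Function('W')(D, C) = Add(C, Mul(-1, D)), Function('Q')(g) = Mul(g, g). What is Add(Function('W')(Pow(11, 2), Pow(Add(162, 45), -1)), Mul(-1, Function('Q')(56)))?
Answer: Rational(-674198, 207) ≈ -3257.0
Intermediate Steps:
Function('Q')(g) = Pow(g, 2)
Add(Function('W')(Pow(11, 2), Pow(Add(162, 45), -1)), Mul(-1, Function('Q')(56))) = Add(Add(Pow(Add(162, 45), -1), Mul(-1, Pow(11, 2))), Mul(-1, Pow(56, 2))) = Add(Add(Pow(207, -1), Mul(-1, 121)), Mul(-1, 3136)) = Add(Add(Rational(1, 207), -121), -3136) = Add(Rational(-25046, 207), -3136) = Rational(-674198, 207)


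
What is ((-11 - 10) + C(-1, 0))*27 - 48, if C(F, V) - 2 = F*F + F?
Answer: -561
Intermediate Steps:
C(F, V) = 2 + F + F² (C(F, V) = 2 + (F*F + F) = 2 + (F² + F) = 2 + (F + F²) = 2 + F + F²)
((-11 - 10) + C(-1, 0))*27 - 48 = ((-11 - 10) + (2 - 1 + (-1)²))*27 - 48 = (-21 + (2 - 1 + 1))*27 - 48 = (-21 + 2)*27 - 48 = -19*27 - 48 = -513 - 48 = -561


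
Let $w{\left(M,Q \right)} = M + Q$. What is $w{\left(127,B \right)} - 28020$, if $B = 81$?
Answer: $-27812$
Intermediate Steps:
$w{\left(127,B \right)} - 28020 = \left(127 + 81\right) - 28020 = 208 - 28020 = -27812$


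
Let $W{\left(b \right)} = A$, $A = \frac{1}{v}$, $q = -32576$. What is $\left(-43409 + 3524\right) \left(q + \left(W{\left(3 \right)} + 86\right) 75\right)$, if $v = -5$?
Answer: $1042633785$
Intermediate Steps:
$A = - \frac{1}{5}$ ($A = \frac{1}{-5} = - \frac{1}{5} \approx -0.2$)
$W{\left(b \right)} = - \frac{1}{5}$
$\left(-43409 + 3524\right) \left(q + \left(W{\left(3 \right)} + 86\right) 75\right) = \left(-43409 + 3524\right) \left(-32576 + \left(- \frac{1}{5} + 86\right) 75\right) = - 39885 \left(-32576 + \frac{429}{5} \cdot 75\right) = - 39885 \left(-32576 + 6435\right) = \left(-39885\right) \left(-26141\right) = 1042633785$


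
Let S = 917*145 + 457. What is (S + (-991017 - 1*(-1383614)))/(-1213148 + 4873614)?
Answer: 526019/3660466 ≈ 0.14370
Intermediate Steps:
S = 133422 (S = 132965 + 457 = 133422)
(S + (-991017 - 1*(-1383614)))/(-1213148 + 4873614) = (133422 + (-991017 - 1*(-1383614)))/(-1213148 + 4873614) = (133422 + (-991017 + 1383614))/3660466 = (133422 + 392597)*(1/3660466) = 526019*(1/3660466) = 526019/3660466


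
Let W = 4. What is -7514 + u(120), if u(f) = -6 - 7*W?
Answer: -7548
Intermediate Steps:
u(f) = -34 (u(f) = -6 - 7*4 = -6 - 28 = -34)
-7514 + u(120) = -7514 - 34 = -7548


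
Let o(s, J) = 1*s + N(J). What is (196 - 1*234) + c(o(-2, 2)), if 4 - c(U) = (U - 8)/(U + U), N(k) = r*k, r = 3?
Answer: -67/2 ≈ -33.500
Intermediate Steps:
N(k) = 3*k
o(s, J) = s + 3*J (o(s, J) = 1*s + 3*J = s + 3*J)
c(U) = 4 - (-8 + U)/(2*U) (c(U) = 4 - (U - 8)/(U + U) = 4 - (-8 + U)/(2*U))
(196 - 1*234) + c(o(-2, 2)) = (196 - 1*234) + (7/2 + 4/(-2 + 3*2)) = (196 - 234) + (7/2 + 4/(-2 + 6)) = -38 + (7/2 + 4/4) = -38 + (7/2 + 4*(¼)) = -38 + (7/2 + 1) = -38 + 9/2 = -67/2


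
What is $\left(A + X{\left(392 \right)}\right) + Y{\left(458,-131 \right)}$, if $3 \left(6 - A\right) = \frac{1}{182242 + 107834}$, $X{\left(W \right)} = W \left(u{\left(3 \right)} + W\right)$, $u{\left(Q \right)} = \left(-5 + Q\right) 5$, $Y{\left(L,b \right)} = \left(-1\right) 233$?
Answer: $\frac{130113879875}{870228} \approx 1.4952 \cdot 10^{5}$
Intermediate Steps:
$Y{\left(L,b \right)} = -233$
$u{\left(Q \right)} = -25 + 5 Q$
$X{\left(W \right)} = W \left(-10 + W\right)$ ($X{\left(W \right)} = W \left(\left(-25 + 5 \cdot 3\right) + W\right) = W \left(\left(-25 + 15\right) + W\right) = W \left(-10 + W\right)$)
$A = \frac{5221367}{870228}$ ($A = 6 - \frac{1}{3 \left(182242 + 107834\right)} = 6 - \frac{1}{3 \cdot 290076} = 6 - \frac{1}{870228} = \frac{5221367}{870228} \approx 6.0$)
$\left(A + X{\left(392 \right)}\right) + Y{\left(458,-131 \right)} = \left(\frac{5221367}{870228} + 392 \left(-10 + 392\right)\right) - 233 = \left(\frac{5221367}{870228} + 392 \cdot 382\right) - 233 = \left(\frac{5221367}{870228} + 149744\right) - 233 = \frac{130316642999}{870228} - 233 = \frac{130113879875}{870228}$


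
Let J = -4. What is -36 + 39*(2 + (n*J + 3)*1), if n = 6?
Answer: -777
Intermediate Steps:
-36 + 39*(2 + (n*J + 3)*1) = -36 + 39*(2 + (6*(-4) + 3)*1) = -36 + 39*(2 + (-24 + 3)*1) = -36 + 39*(2 - 21*1) = -36 + 39*(2 - 21) = -36 + 39*(-19) = -36 - 741 = -777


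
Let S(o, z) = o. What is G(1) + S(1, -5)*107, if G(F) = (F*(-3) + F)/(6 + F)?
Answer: 747/7 ≈ 106.71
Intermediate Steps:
G(F) = -2*F/(6 + F) (G(F) = (-3*F + F)/(6 + F) = (-2*F)/(6 + F) = -2*F/(6 + F))
G(1) + S(1, -5)*107 = -2*1/(6 + 1) + 1*107 = -2*1/7 + 107 = -2*1*⅐ + 107 = -2/7 + 107 = 747/7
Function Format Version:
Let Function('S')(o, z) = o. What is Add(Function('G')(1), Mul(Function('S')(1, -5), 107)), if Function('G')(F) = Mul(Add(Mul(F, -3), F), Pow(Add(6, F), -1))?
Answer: Rational(747, 7) ≈ 106.71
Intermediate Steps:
Function('G')(F) = Mul(-2, F, Pow(Add(6, F), -1)) (Function('G')(F) = Mul(Add(Mul(-3, F), F), Pow(Add(6, F), -1)) = Mul(Mul(-2, F), Pow(Add(6, F), -1)) = Mul(-2, F, Pow(Add(6, F), -1)))
Add(Function('G')(1), Mul(Function('S')(1, -5), 107)) = Add(Mul(-2, 1, Pow(Add(6, 1), -1)), Mul(1, 107)) = Add(Mul(-2, 1, Pow(7, -1)), 107) = Add(Mul(-2, 1, Rational(1, 7)), 107) = Add(Rational(-2, 7), 107) = Rational(747, 7)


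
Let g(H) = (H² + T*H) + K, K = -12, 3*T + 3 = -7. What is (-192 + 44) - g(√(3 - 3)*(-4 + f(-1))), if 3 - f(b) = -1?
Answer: -136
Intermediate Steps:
f(b) = 4 (f(b) = 3 - 1*(-1) = 3 + 1 = 4)
T = -10/3 (T = -1 + (⅓)*(-7) = -1 - 7/3 = -10/3 ≈ -3.3333)
g(H) = -12 + H² - 10*H/3 (g(H) = (H² - 10*H/3) - 12 = -12 + H² - 10*H/3)
(-192 + 44) - g(√(3 - 3)*(-4 + f(-1))) = (-192 + 44) - (-12 + (√(3 - 3)*(-4 + 4))² - 10*√(3 - 3)*(-4 + 4)/3) = -148 - (-12 + (√0*0)² - 10*√0*0/3) = -148 - (-12 + (0*0)² - 0*0) = -148 - (-12 + 0² - 10/3*0) = -148 - (-12 + 0 + 0) = -148 - 1*(-12) = -148 + 12 = -136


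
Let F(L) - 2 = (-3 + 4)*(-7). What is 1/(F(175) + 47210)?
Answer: 1/47205 ≈ 2.1184e-5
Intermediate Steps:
F(L) = -5 (F(L) = 2 + (-3 + 4)*(-7) = 2 + 1*(-7) = 2 - 7 = -5)
1/(F(175) + 47210) = 1/(-5 + 47210) = 1/47205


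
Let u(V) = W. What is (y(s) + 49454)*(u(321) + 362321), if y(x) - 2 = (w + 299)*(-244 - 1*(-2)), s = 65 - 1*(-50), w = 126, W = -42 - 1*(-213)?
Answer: -19354897848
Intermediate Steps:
W = 171 (W = -42 + 213 = 171)
u(V) = 171
s = 115 (s = 65 + 50 = 115)
y(x) = -102848 (y(x) = 2 + (126 + 299)*(-244 - 1*(-2)) = 2 + 425*(-244 + 2) = 2 + 425*(-242) = 2 - 102850 = -102848)
(y(s) + 49454)*(u(321) + 362321) = (-102848 + 49454)*(171 + 362321) = -53394*362492 = -19354897848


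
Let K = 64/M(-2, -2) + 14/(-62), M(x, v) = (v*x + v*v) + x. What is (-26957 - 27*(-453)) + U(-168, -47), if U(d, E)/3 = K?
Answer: -455535/31 ≈ -14695.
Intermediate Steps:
M(x, v) = x + v² + v*x (M(x, v) = (v*x + v²) + x = (v² + v*x) + x = x + v² + v*x)
K = 971/93 (K = 64/(-2 + (-2)² - 2*(-2)) + 14/(-62) = 64/(-2 + 4 + 4) + 14*(-1/62) = 64/6 - 7/31 = 64*(⅙) - 7/31 = 32/3 - 7/31 = 971/93 ≈ 10.441)
U(d, E) = 971/31 (U(d, E) = 3*(971/93) = 971/31)
(-26957 - 27*(-453)) + U(-168, -47) = (-26957 - 27*(-453)) + 971/31 = (-26957 + 12231) + 971/31 = -14726 + 971/31 = -455535/31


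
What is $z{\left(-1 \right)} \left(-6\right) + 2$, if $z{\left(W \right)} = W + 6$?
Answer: $-28$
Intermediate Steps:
$z{\left(W \right)} = 6 + W$
$z{\left(-1 \right)} \left(-6\right) + 2 = \left(6 - 1\right) \left(-6\right) + 2 = 5 \left(-6\right) + 2 = -30 + 2 = -28$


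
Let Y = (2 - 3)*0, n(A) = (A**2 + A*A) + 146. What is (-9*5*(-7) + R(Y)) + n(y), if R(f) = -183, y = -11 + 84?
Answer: 10936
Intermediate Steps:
y = 73
n(A) = 146 + 2*A**2 (n(A) = (A**2 + A**2) + 146 = 2*A**2 + 146 = 146 + 2*A**2)
Y = 0 (Y = -1*0 = 0)
(-9*5*(-7) + R(Y)) + n(y) = (-9*5*(-7) - 183) + (146 + 2*73**2) = (-45*(-7) - 183) + (146 + 2*5329) = (315 - 183) + (146 + 10658) = 132 + 10804 = 10936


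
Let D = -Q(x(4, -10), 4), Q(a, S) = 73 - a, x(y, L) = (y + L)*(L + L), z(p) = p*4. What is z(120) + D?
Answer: 527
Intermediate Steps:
z(p) = 4*p
x(y, L) = 2*L*(L + y) (x(y, L) = (L + y)*(2*L) = 2*L*(L + y))
D = 47 (D = -(73 - 2*(-10)*(-10 + 4)) = -(73 - 2*(-10)*(-6)) = -(73 - 1*120) = -(73 - 120) = -1*(-47) = 47)
z(120) + D = 4*120 + 47 = 480 + 47 = 527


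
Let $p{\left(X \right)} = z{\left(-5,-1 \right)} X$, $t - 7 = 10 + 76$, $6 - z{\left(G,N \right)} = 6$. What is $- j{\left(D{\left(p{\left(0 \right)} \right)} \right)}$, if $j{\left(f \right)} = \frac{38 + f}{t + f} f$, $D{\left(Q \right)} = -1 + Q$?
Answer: $\frac{37}{92} \approx 0.40217$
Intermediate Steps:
$z{\left(G,N \right)} = 0$ ($z{\left(G,N \right)} = 6 - 6 = 0$)
$t = 93$ ($t = 7 + \left(10 + 76\right) = 7 + 86 = 93$)
$p{\left(X \right)} = 0$ ($p{\left(X \right)} = 0 X = 0$)
$j{\left(f \right)} = \frac{f \left(38 + f\right)}{93 + f}$ ($j{\left(f \right)} = \frac{38 + f}{93 + f} f = \frac{f \left(38 + f\right)}{93 + f}$)
$- j{\left(D{\left(p{\left(0 \right)} \right)} \right)} = - \frac{\left(-1 + 0\right) \left(38 + \left(-1 + 0\right)\right)}{93 + \left(-1 + 0\right)} = - \frac{\left(-1\right) \left(38 - 1\right)}{93 - 1} = - \frac{\left(-1\right) 37}{92} = \left(-1\right) \left(- \frac{37}{92}\right) = \frac{37}{92}$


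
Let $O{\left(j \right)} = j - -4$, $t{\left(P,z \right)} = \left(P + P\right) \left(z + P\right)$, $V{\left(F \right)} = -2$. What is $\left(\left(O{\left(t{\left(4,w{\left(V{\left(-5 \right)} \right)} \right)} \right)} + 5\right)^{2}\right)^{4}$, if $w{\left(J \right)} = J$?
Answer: $152587890625$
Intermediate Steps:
$t{\left(P,z \right)} = 2 P \left(P + z\right)$
$O{\left(j \right)} = 4 + j$ ($O{\left(j \right)} = j + 4 = 4 + j$)
$\left(\left(O{\left(t{\left(4,w{\left(V{\left(-5 \right)} \right)} \right)} \right)} + 5\right)^{2}\right)^{4} = \left(\left(\left(4 + 2 \cdot 4 \left(4 - 2\right)\right) + 5\right)^{2}\right)^{4} = \left(\left(\left(4 + 2 \cdot 4 \cdot 2\right) + 5\right)^{2}\right)^{4} = \left(\left(\left(4 + 16\right) + 5\right)^{2}\right)^{4} = \left(\left(20 + 5\right)^{2}\right)^{4} = \left(25^{2}\right)^{4} = 625^{4} = 152587890625$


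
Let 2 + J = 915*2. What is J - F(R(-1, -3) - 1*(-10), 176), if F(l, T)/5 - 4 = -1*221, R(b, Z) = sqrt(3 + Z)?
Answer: 2913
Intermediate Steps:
J = 1828 (J = -2 + 915*2 = -2 + 1830 = 1828)
F(l, T) = -1085 (F(l, T) = 20 + 5*(-1*221) = 20 + 5*(-221) = 20 - 1105 = -1085)
J - F(R(-1, -3) - 1*(-10), 176) = 1828 - 1*(-1085) = 1828 + 1085 = 2913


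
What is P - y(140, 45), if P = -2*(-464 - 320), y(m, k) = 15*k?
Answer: 893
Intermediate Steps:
P = 1568 (P = -2*(-784) = 1568)
P - y(140, 45) = 1568 - 15*45 = 1568 - 1*675 = 1568 - 675 = 893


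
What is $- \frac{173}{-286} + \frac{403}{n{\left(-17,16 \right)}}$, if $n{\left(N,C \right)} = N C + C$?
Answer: $- \frac{35485}{36608} \approx -0.96932$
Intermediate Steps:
$n{\left(N,C \right)} = C + C N$ ($n{\left(N,C \right)} = C N + C = C + C N$)
$- \frac{173}{-286} + \frac{403}{n{\left(-17,16 \right)}} = - \frac{173}{-286} + \frac{403}{16 \left(1 - 17\right)} = \left(-173\right) \left(- \frac{1}{286}\right) + \frac{403}{16 \left(-16\right)} = \frac{173}{286} + \frac{403}{-256} = \frac{173}{286} + 403 \left(- \frac{1}{256}\right) = \frac{173}{286} - \frac{403}{256} = - \frac{35485}{36608}$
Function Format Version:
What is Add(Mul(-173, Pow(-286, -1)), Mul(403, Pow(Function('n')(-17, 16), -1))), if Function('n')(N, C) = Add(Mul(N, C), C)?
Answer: Rational(-35485, 36608) ≈ -0.96932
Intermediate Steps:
Function('n')(N, C) = Add(C, Mul(C, N)) (Function('n')(N, C) = Add(Mul(C, N), C) = Add(C, Mul(C, N)))
Add(Mul(-173, Pow(-286, -1)), Mul(403, Pow(Function('n')(-17, 16), -1))) = Add(Mul(-173, Pow(-286, -1)), Mul(403, Pow(Mul(16, Add(1, -17)), -1))) = Add(Mul(-173, Rational(-1, 286)), Mul(403, Pow(Mul(16, -16), -1))) = Add(Rational(173, 286), Mul(403, Pow(-256, -1))) = Add(Rational(173, 286), Mul(403, Rational(-1, 256))) = Add(Rational(173, 286), Rational(-403, 256)) = Rational(-35485, 36608)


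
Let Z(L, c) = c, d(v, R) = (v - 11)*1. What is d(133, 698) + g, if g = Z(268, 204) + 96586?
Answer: 96912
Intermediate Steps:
d(v, R) = -11 + v (d(v, R) = (-11 + v)*1 = -11 + v)
g = 96790 (g = 204 + 96586 = 96790)
d(133, 698) + g = (-11 + 133) + 96790 = 122 + 96790 = 96912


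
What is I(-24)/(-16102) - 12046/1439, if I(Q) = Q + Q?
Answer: -96947810/11585389 ≈ -8.3681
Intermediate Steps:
I(Q) = 2*Q
I(-24)/(-16102) - 12046/1439 = (2*(-24))/(-16102) - 12046/1439 = -48*(-1/16102) - 12046*1/1439 = 24/8051 - 12046/1439 = -96947810/11585389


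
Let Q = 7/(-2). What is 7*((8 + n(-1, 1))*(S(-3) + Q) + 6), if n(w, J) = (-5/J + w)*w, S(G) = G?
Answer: -595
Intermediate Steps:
n(w, J) = w*(w - 5/J) (n(w, J) = (w - 5/J)*w = w*(w - 5/J))
Q = -7/2 (Q = 7*(-1/2) = -7/2 ≈ -3.5000)
7*((8 + n(-1, 1))*(S(-3) + Q) + 6) = 7*((8 - 1*(-5 + 1*(-1))/1)*(-3 - 7/2) + 6) = 7*((8 - 1*1*(-5 - 1))*(-13/2) + 6) = 7*((8 - 1*1*(-6))*(-13/2) + 6) = 7*((8 + 6)*(-13/2) + 6) = 7*(14*(-13/2) + 6) = 7*(-91 + 6) = 7*(-85) = -595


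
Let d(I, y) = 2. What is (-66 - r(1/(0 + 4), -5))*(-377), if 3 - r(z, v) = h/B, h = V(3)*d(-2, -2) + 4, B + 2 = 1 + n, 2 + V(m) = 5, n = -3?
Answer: 53911/2 ≈ 26956.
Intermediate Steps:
V(m) = 3 (V(m) = -2 + 5 = 3)
B = -4 (B = -2 + (1 - 3) = -2 - 2 = -4)
h = 10 (h = 3*2 + 4 = 6 + 4 = 10)
r(z, v) = 11/2 (r(z, v) = 3 - 10/(-4) = 3 - 10*(-1)/4 = 3 - 1*(-5/2) = 3 + 5/2 = 11/2)
(-66 - r(1/(0 + 4), -5))*(-377) = (-66 - 1*11/2)*(-377) = (-66 - 11/2)*(-377) = -143/2*(-377) = 53911/2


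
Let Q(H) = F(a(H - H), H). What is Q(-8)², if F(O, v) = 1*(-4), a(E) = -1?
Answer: 16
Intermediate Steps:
F(O, v) = -4
Q(H) = -4
Q(-8)² = (-4)² = 16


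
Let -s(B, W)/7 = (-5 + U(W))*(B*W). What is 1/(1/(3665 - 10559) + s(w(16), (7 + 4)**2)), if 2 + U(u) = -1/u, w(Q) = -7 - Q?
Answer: -6894/941224033 ≈ -7.3245e-6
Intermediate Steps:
U(u) = -2 - 1/u
s(B, W) = -7*B*W*(-7 - 1/W) (s(B, W) = -7*(-5 + (-2 - 1/W))*B*W = -7*(-7 - 1/W)*B*W = -7*B*W*(-7 - 1/W))
1/(1/(3665 - 10559) + s(w(16), (7 + 4)**2)) = 1/(1/(3665 - 10559) + 7*(-7 - 1*16)*(1 + 7*(7 + 4)**2)) = 1/(1/(-6894) + 7*(-7 - 16)*(1 + 7*11**2)) = 1/(-1/6894 + 7*(-23)*(1 + 7*121)) = 1/(-1/6894 + 7*(-23)*(1 + 847)) = 1/(-1/6894 + 7*(-23)*848) = 1/(-1/6894 - 136528) = 1/(-941224033/6894) = -6894/941224033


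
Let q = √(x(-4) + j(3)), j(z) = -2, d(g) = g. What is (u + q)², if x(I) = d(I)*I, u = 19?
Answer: (19 + √14)² ≈ 517.18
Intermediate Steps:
x(I) = I² (x(I) = I*I = I²)
q = √14 (q = √((-4)² - 2) = √(16 - 2) = √14 ≈ 3.7417)
(u + q)² = (19 + √14)²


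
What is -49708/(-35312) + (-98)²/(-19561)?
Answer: 158300435/172684508 ≈ 0.91670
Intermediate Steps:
-49708/(-35312) + (-98)²/(-19561) = -49708*(-1/35312) + 9604*(-1/19561) = 12427/8828 - 9604/19561 = 158300435/172684508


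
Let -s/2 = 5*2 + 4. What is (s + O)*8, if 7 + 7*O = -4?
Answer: -1656/7 ≈ -236.57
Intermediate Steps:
s = -28 (s = -2*(5*2 + 4) = -2*(10 + 4) = -2*14 = -28)
O = -11/7 (O = -1 + (⅐)*(-4) = -1 - 4/7 = -11/7 ≈ -1.5714)
(s + O)*8 = (-28 - 11/7)*8 = -207/7*8 = -1656/7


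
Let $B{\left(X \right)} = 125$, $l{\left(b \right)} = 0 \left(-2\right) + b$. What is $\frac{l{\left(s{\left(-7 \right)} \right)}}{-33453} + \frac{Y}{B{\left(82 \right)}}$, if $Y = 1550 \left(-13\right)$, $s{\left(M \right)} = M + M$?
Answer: $- \frac{3851864}{23895} \approx -161.2$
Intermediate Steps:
$s{\left(M \right)} = 2 M$
$l{\left(b \right)} = b$ ($l{\left(b \right)} = 0 + b = b$)
$Y = -20150$
$\frac{l{\left(s{\left(-7 \right)} \right)}}{-33453} + \frac{Y}{B{\left(82 \right)}} = \frac{2 \left(-7\right)}{-33453} - \frac{20150}{125} = \left(-14\right) \left(- \frac{1}{33453}\right) - \frac{806}{5} = \frac{2}{4779} - \frac{806}{5} = - \frac{3851864}{23895}$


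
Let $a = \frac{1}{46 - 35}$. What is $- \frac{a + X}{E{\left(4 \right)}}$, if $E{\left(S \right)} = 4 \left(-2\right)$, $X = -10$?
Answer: $- \frac{109}{88} \approx -1.2386$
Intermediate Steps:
$E{\left(S \right)} = -8$
$a = \frac{1}{11} \approx 0.090909$
$- \frac{a + X}{E{\left(4 \right)}} = - \frac{\frac{1}{11} - 10}{-8} = - \frac{\left(-109\right) \left(-1\right)}{11 \cdot 8} = \left(-1\right) \frac{109}{88} = - \frac{109}{88}$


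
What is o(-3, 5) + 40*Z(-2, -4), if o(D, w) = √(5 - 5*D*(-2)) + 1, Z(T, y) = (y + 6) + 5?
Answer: 281 + 5*I ≈ 281.0 + 5.0*I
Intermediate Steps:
Z(T, y) = 11 + y (Z(T, y) = (6 + y) + 5 = 11 + y)
o(D, w) = 1 + √(5 + 10*D) (o(D, w) = √(5 + 10*D) + 1 = 1 + √(5 + 10*D))
o(-3, 5) + 40*Z(-2, -4) = (1 + √(5 + 10*(-3))) + 40*(11 - 4) = (1 + √(5 - 30)) + 40*7 = (1 + √(-25)) + 280 = (1 + 5*I) + 280 = 281 + 5*I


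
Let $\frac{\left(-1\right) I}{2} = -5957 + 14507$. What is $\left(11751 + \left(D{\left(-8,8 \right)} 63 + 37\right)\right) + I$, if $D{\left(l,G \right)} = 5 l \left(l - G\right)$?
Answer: $35008$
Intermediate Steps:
$D{\left(l,G \right)} = 5 l \left(l - G\right)$
$I = -17100$ ($I = - 2 \left(-5957 + 14507\right) = \left(-2\right) 8550 = -17100$)
$\left(11751 + \left(D{\left(-8,8 \right)} 63 + 37\right)\right) + I = \left(11751 + \left(5 \left(-8\right) \left(-8 - 8\right) 63 + 37\right)\right) - 17100 = \left(11751 + \left(5 \left(-8\right) \left(-16\right) 63 + 37\right)\right) - 17100 = \left(11751 + \left(640 \cdot 63 + 37\right)\right) - 17100 = \left(11751 + \left(40320 + 37\right)\right) - 17100 = \left(11751 + 40357\right) - 17100 = 52108 - 17100 = 35008$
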